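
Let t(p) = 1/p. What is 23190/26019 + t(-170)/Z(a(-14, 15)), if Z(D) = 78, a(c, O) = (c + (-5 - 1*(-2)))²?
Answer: 11387903/12778220 ≈ 0.89120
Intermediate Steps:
a(c, O) = (-3 + c)² (a(c, O) = (c + (-5 + 2))² = (c - 3)² = (-3 + c)²)
t(p) = 1/p
23190/26019 + t(-170)/Z(a(-14, 15)) = 23190/26019 + 1/(-170*78) = 23190*(1/26019) - 1/170*1/78 = 7730/8673 - 1/13260 = 11387903/12778220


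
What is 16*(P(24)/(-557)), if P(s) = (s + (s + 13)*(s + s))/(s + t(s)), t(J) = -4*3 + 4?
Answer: -1800/557 ≈ -3.2316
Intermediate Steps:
t(J) = -8 (t(J) = -12 + 4 = -8)
P(s) = (s + 2*s*(13 + s))/(-8 + s) (P(s) = (s + (s + 13)*(s + s))/(s - 8) = (s + (13 + s)*(2*s))/(-8 + s) = (s + 2*s*(13 + s))/(-8 + s))
16*(P(24)/(-557)) = 16*((24*(27 + 2*24)/(-8 + 24))/(-557)) = 16*((24*(27 + 48)/16)*(-1/557)) = 16*((24*(1/16)*75)*(-1/557)) = 16*((225/2)*(-1/557)) = 16*(-225/1114) = -1800/557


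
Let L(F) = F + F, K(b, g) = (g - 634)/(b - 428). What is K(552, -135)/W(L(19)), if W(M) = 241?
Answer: -769/29884 ≈ -0.025733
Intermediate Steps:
K(b, g) = (-634 + g)/(-428 + b)
L(F) = 2*F
K(552, -135)/W(L(19)) = ((-634 - 135)/(-428 + 552))/241 = (-769/124)*(1/241) = ((1/124)*(-769))*(1/241) = -769/124*1/241 = -769/29884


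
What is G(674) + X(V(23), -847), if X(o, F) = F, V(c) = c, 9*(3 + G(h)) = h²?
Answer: 446626/9 ≈ 49625.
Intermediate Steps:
G(h) = -3 + h²/9
G(674) + X(V(23), -847) = (-3 + (⅑)*674²) - 847 = (-3 + (⅑)*454276) - 847 = (-3 + 454276/9) - 847 = 454249/9 - 847 = 446626/9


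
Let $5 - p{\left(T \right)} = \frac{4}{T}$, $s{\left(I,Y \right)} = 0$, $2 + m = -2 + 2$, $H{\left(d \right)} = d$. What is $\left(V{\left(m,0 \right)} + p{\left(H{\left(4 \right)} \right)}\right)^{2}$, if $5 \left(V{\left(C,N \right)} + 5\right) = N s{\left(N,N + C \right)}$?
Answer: $1$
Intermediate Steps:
$m = -2$ ($m = -2 + \left(-2 + 2\right) = -2 + 0 = -2$)
$V{\left(C,N \right)} = -5$ ($V{\left(C,N \right)} = -5 + \frac{N 0}{5} = -5 + \frac{1}{5} \cdot 0 = -5 + 0 = -5$)
$p{\left(T \right)} = 5 - \frac{4}{T}$
$\left(V{\left(m,0 \right)} + p{\left(H{\left(4 \right)} \right)}\right)^{2} = \left(-5 + \left(5 - \frac{4}{4}\right)\right)^{2} = \left(-5 + \left(5 - 1\right)\right)^{2} = \left(-5 + 4\right)^{2} = \left(-1\right)^{2} = 1$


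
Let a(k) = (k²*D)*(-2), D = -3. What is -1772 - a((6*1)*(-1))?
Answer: -1988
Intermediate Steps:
a(k) = 6*k² (a(k) = (k²*(-3))*(-2) = -3*k²*(-2) = 6*k²)
-1772 - a((6*1)*(-1)) = -1772 - 6*((6*1)*(-1))² = -1772 - 6*(6*(-1))² = -1772 - 6*(-6)² = -1772 - 6*36 = -1772 - 1*216 = -1772 - 216 = -1988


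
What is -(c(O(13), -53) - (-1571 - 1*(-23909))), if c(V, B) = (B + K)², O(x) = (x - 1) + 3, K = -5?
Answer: 18974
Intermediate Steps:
O(x) = 2 + x (O(x) = (-1 + x) + 3 = 2 + x)
c(V, B) = (-5 + B)² (c(V, B) = (B - 5)² = (-5 + B)²)
-(c(O(13), -53) - (-1571 - 1*(-23909))) = -((-5 - 53)² - (-1571 - 1*(-23909))) = -((-58)² - (-1571 + 23909)) = -(3364 - 1*22338) = -(3364 - 22338) = -1*(-18974) = 18974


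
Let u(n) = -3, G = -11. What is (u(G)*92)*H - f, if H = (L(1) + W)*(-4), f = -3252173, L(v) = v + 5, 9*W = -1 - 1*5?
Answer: 3258061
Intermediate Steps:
W = -⅔ (W = (-1 - 1*5)/9 = (-1 - 5)/9 = (⅑)*(-6) = -⅔ ≈ -0.66667)
L(v) = 5 + v
H = -64/3 (H = ((5 + 1) - ⅔)*(-4) = (6 - ⅔)*(-4) = (16/3)*(-4) = -64/3 ≈ -21.333)
(u(G)*92)*H - f = -3*92*(-64/3) - 1*(-3252173) = -276*(-64/3) + 3252173 = 5888 + 3252173 = 3258061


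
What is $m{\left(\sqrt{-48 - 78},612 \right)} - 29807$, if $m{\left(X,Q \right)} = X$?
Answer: $-29807 + 3 i \sqrt{14} \approx -29807.0 + 11.225 i$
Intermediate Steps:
$m{\left(\sqrt{-48 - 78},612 \right)} - 29807 = \sqrt{-48 - 78} - 29807 = \sqrt{-126} - 29807 = 3 i \sqrt{14} - 29807 = -29807 + 3 i \sqrt{14}$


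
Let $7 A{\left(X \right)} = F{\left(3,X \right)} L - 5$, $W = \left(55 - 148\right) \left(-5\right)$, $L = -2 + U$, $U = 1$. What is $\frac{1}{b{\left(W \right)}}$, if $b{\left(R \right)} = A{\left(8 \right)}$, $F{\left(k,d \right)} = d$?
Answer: $- \frac{7}{13} \approx -0.53846$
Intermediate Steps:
$L = -1$ ($L = -2 + 1 = -1$)
$W = 465$ ($W = \left(55 - 148\right) \left(-5\right) = \left(-93\right) \left(-5\right) = 465$)
$A{\left(X \right)} = - \frac{5}{7} - \frac{X}{7}$ ($A{\left(X \right)} = \frac{X \left(-1\right) - 5}{7} = \frac{- X - 5}{7} = \frac{-5 - X}{7} = - \frac{5}{7} - \frac{X}{7}$)
$b{\left(R \right)} = - \frac{13}{7}$ ($b{\left(R \right)} = - \frac{5}{7} - \frac{8}{7} = - \frac{13}{7}$)
$\frac{1}{b{\left(W \right)}} = \frac{1}{- \frac{13}{7}} = - \frac{7}{13}$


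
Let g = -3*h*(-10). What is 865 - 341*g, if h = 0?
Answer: 865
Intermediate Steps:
g = 0 (g = -3*0*(-10) = 0*(-10) = 0)
865 - 341*g = 865 - 341*0 = 865 + 0 = 865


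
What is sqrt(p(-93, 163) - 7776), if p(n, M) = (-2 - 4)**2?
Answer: 6*I*sqrt(215) ≈ 87.977*I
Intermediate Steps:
p(n, M) = 36 (p(n, M) = (-6)**2 = 36)
sqrt(p(-93, 163) - 7776) = sqrt(36 - 7776) = sqrt(-7740) = 6*I*sqrt(215)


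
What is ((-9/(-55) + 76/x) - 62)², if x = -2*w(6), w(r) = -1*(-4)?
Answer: 61575409/12100 ≈ 5088.9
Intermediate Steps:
w(r) = 4
x = -8 (x = -2*4 = -8)
((-9/(-55) + 76/x) - 62)² = ((-9/(-55) + 76/(-8)) - 62)² = ((-9*(-1/55) + 76*(-⅛)) - 62)² = ((9/55 - 19/2) - 62)² = (-1027/110 - 62)² = (-7847/110)² = 61575409/12100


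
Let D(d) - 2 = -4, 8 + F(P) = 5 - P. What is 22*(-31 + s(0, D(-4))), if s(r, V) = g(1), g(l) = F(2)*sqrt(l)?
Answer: -792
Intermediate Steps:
F(P) = -3 - P (F(P) = -8 + (5 - P) = -3 - P)
D(d) = -2 (D(d) = 2 - 4 = -2)
g(l) = -5*sqrt(l) (g(l) = (-3 - 1*2)*sqrt(l) = (-3 - 2)*sqrt(l) = -5*sqrt(l))
s(r, V) = -5 (s(r, V) = -5*sqrt(1) = -5*1 = -5)
22*(-31 + s(0, D(-4))) = 22*(-31 - 5) = 22*(-36) = -792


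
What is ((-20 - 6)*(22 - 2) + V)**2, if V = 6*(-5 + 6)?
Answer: 264196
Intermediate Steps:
V = 6 (V = 6*1 = 6)
((-20 - 6)*(22 - 2) + V)**2 = ((-20 - 6)*(22 - 2) + 6)**2 = (-26*20 + 6)**2 = (-520 + 6)**2 = (-514)**2 = 264196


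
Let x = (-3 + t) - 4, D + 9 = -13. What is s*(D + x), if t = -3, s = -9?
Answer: 288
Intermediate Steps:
D = -22 (D = -9 - 13 = -22)
x = -10 (x = (-3 - 3) - 4 = -6 - 4 = -10)
s*(D + x) = -9*(-22 - 10) = -9*(-32) = 288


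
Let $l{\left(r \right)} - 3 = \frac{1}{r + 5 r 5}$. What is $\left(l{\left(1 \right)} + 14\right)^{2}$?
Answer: $\frac{196249}{676} \approx 290.31$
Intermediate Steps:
$l{\left(r \right)} = 3 + \frac{1}{26 r}$ ($l{\left(r \right)} = 3 + \frac{1}{r + 5 r 5} = 3 + \frac{1}{r + 25 r} = 3 + \frac{1}{26 r}$)
$\left(l{\left(1 \right)} + 14\right)^{2} = \left(\left(3 + \frac{1}{26 \cdot 1}\right) + 14\right)^{2} = \left(\left(3 + \frac{1}{26} \cdot 1\right) + 14\right)^{2} = \left(\left(3 + \frac{1}{26}\right) + 14\right)^{2} = \left(\frac{79}{26} + 14\right)^{2} = \left(\frac{443}{26}\right)^{2} = \frac{196249}{676}$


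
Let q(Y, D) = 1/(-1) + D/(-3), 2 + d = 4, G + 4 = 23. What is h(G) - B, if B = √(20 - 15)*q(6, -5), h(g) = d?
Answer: 2 - 2*√5/3 ≈ 0.50929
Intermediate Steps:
G = 19 (G = -4 + 23 = 19)
d = 2 (d = -2 + 4 = 2)
h(g) = 2
q(Y, D) = -1 - D/3 (q(Y, D) = 1*(-1) + D*(-⅓) = -1 - D/3)
B = 2*√5/3 (B = √(20 - 15)*(-1 - ⅓*(-5)) = √5*(-1 + 5/3) = √5*(⅔) = 2*√5/3 ≈ 1.4907)
h(G) - B = 2 - 2*√5/3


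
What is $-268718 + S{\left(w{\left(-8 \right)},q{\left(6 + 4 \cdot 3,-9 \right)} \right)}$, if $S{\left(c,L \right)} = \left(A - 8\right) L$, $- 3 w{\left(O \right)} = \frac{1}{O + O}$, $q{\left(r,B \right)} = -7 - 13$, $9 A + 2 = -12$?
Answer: $- \frac{2416742}{9} \approx -2.6853 \cdot 10^{5}$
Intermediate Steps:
$A = - \frac{14}{9}$ ($A = - \frac{2}{9} + \frac{1}{9} \left(-12\right) = - \frac{2}{9} - \frac{4}{3} = - \frac{14}{9} \approx -1.5556$)
$q{\left(r,B \right)} = -20$
$w{\left(O \right)} = - \frac{1}{6 O}$ ($w{\left(O \right)} = - \frac{1}{3 \left(O + O\right)} = - \frac{1}{3 \cdot 2 O} = - \frac{\frac{1}{2} \frac{1}{O}}{3} = - \frac{1}{6 O}$)
$S{\left(c,L \right)} = - \frac{86 L}{9}$ ($S{\left(c,L \right)} = \left(- \frac{14}{9} - 8\right) L = - \frac{86 L}{9}$)
$-268718 + S{\left(w{\left(-8 \right)},q{\left(6 + 4 \cdot 3,-9 \right)} \right)} = -268718 - - \frac{1720}{9} = -268718 + \frac{1720}{9} = - \frac{2416742}{9}$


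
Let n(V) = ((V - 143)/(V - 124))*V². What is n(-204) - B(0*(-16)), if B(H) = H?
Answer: 1805094/41 ≈ 44027.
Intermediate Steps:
n(V) = V²*(-143 + V)/(-124 + V) (n(V) = ((-143 + V)/(-124 + V))*V² = V²*(-143 + V)/(-124 + V))
n(-204) - B(0*(-16)) = (-204)²*(-143 - 204)/(-124 - 204) - 0*(-16) = 41616*(-347)/(-328) - 1*0 = 41616*(-1/328)*(-347) + 0 = 1805094/41 + 0 = 1805094/41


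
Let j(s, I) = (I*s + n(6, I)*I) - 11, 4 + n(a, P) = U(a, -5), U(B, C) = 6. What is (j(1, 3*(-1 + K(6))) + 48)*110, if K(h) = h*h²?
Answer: 216920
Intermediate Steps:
K(h) = h³
n(a, P) = 2 (n(a, P) = -4 + 6 = 2)
j(s, I) = -11 + 2*I + I*s (j(s, I) = (I*s + 2*I) - 11 = (2*I + I*s) - 11 = -11 + 2*I + I*s)
(j(1, 3*(-1 + K(6))) + 48)*110 = ((-11 + 2*(3*(-1 + 6³)) + (3*(-1 + 6³))*1) + 48)*110 = ((-11 + 2*(3*(-1 + 216)) + (3*(-1 + 216))*1) + 48)*110 = ((-11 + 2*(3*215) + (3*215)*1) + 48)*110 = ((-11 + 2*645 + 645*1) + 48)*110 = ((-11 + 1290 + 645) + 48)*110 = (1924 + 48)*110 = 1972*110 = 216920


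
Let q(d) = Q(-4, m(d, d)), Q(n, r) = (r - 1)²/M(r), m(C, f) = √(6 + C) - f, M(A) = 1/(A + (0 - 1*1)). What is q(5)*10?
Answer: -4140 + 1190*√11 ≈ -193.22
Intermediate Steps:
M(A) = 1/(-1 + A) (M(A) = 1/(A + (0 - 1)) = 1/(A - 1) = 1/(-1 + A))
Q(n, r) = (-1 + r)³ (Q(n, r) = (r - 1)²/(1/(-1 + r)) = (-1 + r)²*(-1 + r) = (-1 + r)³)
q(d) = (-1 + √(6 + d) - d)³ (q(d) = (-1 + (√(6 + d) - d))³ = (-1 + √(6 + d) - d)³)
q(5)*10 = -(1 + 5 - √(6 + 5))³*10 = -(1 + 5 - √11)³*10 = -(6 - √11)³*10 = -10*(6 - √11)³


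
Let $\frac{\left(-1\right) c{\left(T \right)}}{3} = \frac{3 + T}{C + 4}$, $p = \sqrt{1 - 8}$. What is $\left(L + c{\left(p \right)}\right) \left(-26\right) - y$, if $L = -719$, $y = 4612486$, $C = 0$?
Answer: $- \frac{9187467}{2} + \frac{39 i \sqrt{7}}{2} \approx -4.5937 \cdot 10^{6} + 51.592 i$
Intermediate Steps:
$p = i \sqrt{7}$ ($p = \sqrt{-7} = i \sqrt{7} \approx 2.6458 i$)
$c{\left(T \right)} = - \frac{9}{4} - \frac{3 T}{4}$ ($c{\left(T \right)} = - 3 \frac{3 + T}{0 + 4} = - 3 \frac{3 + T}{4} = - 3 \left(3 + T\right) \frac{1}{4} = - 3 \left(\frac{3}{4} + \frac{T}{4}\right) = - \frac{9}{4} - \frac{3 T}{4}$)
$\left(L + c{\left(p \right)}\right) \left(-26\right) - y = \left(-719 - \left(\frac{9}{4} + \frac{3 i \sqrt{7}}{4}\right)\right) \left(-26\right) - 4612486 = \left(- \frac{2885}{4} - \frac{3 i \sqrt{7}}{4}\right) \left(-26\right) - 4612486 = \left(\frac{37505}{2} + \frac{39 i \sqrt{7}}{2}\right) - 4612486 = - \frac{9187467}{2} + \frac{39 i \sqrt{7}}{2}$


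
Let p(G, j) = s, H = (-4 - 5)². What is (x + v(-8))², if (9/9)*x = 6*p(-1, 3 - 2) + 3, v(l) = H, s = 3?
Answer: 10404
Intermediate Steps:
H = 81 (H = (-9)² = 81)
v(l) = 81
p(G, j) = 3
x = 21 (x = 6*3 + 3 = 18 + 3 = 21)
(x + v(-8))² = (21 + 81)² = 102² = 10404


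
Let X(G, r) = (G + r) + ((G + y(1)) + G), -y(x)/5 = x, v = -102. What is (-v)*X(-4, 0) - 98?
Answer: -1832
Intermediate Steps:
y(x) = -5*x
X(G, r) = -5 + r + 3*G (X(G, r) = (G + r) + ((G - 5*1) + G) = (G + r) + ((G - 5) + G) = (G + r) + ((-5 + G) + G) = (G + r) + (-5 + 2*G) = -5 + r + 3*G)
(-v)*X(-4, 0) - 98 = (-1*(-102))*(-5 + 0 + 3*(-4)) - 98 = 102*(-5 + 0 - 12) - 98 = 102*(-17) - 98 = -1734 - 98 = -1832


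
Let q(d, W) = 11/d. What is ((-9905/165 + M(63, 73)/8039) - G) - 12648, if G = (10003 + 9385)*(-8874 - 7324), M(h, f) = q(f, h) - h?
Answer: 6081569302046065/19365951 ≈ 3.1403e+8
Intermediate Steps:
M(h, f) = -h + 11/f (M(h, f) = 11/f - h = -h + 11/f)
G = -314046824 (G = 19388*(-16198) = -314046824)
((-9905/165 + M(63, 73)/8039) - G) - 12648 = ((-9905/165 + (-1*63 + 11/73)/8039) - 1*(-314046824)) - 12648 = ((-9905*1/165 + (-63 + 11*(1/73))*(1/8039)) + 314046824) - 12648 = ((-1981/33 + (-63 + 11/73)*(1/8039)) + 314046824) - 12648 = ((-1981/33 - 4588/73*1/8039) + 314046824) - 12648 = ((-1981/33 - 4588/586847) + 314046824) - 12648 = (-1162695311/19365951 + 314046824) - 12648 = 6081814242594313/19365951 - 12648 = 6081569302046065/19365951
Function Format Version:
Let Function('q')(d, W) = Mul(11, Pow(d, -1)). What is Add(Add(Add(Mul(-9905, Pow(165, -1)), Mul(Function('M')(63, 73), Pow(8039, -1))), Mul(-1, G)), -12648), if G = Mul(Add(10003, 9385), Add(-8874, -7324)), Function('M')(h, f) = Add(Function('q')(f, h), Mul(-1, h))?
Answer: Rational(6081569302046065, 19365951) ≈ 3.1403e+8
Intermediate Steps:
Function('M')(h, f) = Add(Mul(-1, h), Mul(11, Pow(f, -1))) (Function('M')(h, f) = Add(Mul(11, Pow(f, -1)), Mul(-1, h)) = Add(Mul(-1, h), Mul(11, Pow(f, -1))))
G = -314046824 (G = Mul(19388, -16198) = -314046824)
Add(Add(Add(Mul(-9905, Pow(165, -1)), Mul(Function('M')(63, 73), Pow(8039, -1))), Mul(-1, G)), -12648) = Add(Add(Add(Mul(-9905, Pow(165, -1)), Mul(Add(Mul(-1, 63), Mul(11, Pow(73, -1))), Pow(8039, -1))), Mul(-1, -314046824)), -12648) = Add(Add(Add(Mul(-9905, Rational(1, 165)), Mul(Add(-63, Mul(11, Rational(1, 73))), Rational(1, 8039))), 314046824), -12648) = Add(Add(Add(Rational(-1981, 33), Mul(Add(-63, Rational(11, 73)), Rational(1, 8039))), 314046824), -12648) = Add(Add(Add(Rational(-1981, 33), Mul(Rational(-4588, 73), Rational(1, 8039))), 314046824), -12648) = Add(Add(Add(Rational(-1981, 33), Rational(-4588, 586847)), 314046824), -12648) = Add(Add(Rational(-1162695311, 19365951), 314046824), -12648) = Add(Rational(6081814242594313, 19365951), -12648) = Rational(6081569302046065, 19365951)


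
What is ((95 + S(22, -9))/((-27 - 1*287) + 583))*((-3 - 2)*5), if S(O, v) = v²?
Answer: -4400/269 ≈ -16.357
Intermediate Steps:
((95 + S(22, -9))/((-27 - 1*287) + 583))*((-3 - 2)*5) = ((95 + (-9)²)/((-27 - 1*287) + 583))*((-3 - 2)*5) = ((95 + 81)/((-27 - 287) + 583))*(-5*5) = (176/(-314 + 583))*(-25) = (176/269)*(-25) = -4400/269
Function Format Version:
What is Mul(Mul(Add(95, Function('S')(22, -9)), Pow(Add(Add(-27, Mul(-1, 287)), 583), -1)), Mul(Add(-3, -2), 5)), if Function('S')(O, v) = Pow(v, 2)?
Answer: Rational(-4400, 269) ≈ -16.357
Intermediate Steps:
Mul(Mul(Add(95, Function('S')(22, -9)), Pow(Add(Add(-27, Mul(-1, 287)), 583), -1)), Mul(Add(-3, -2), 5)) = Mul(Mul(Add(95, Pow(-9, 2)), Pow(Add(Add(-27, Mul(-1, 287)), 583), -1)), Mul(Add(-3, -2), 5)) = Mul(Mul(Add(95, 81), Pow(Add(Add(-27, -287), 583), -1)), Mul(-5, 5)) = Mul(Mul(176, Pow(Add(-314, 583), -1)), -25) = Mul(Mul(176, Pow(269, -1)), -25) = Mul(Mul(176, Rational(1, 269)), -25) = Mul(Rational(176, 269), -25) = Rational(-4400, 269)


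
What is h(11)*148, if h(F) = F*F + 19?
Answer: 20720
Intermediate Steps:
h(F) = 19 + F**2 (h(F) = F**2 + 19 = 19 + F**2)
h(11)*148 = (19 + 11**2)*148 = (19 + 121)*148 = 140*148 = 20720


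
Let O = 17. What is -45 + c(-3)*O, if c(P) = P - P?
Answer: -45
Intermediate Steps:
c(P) = 0
-45 + c(-3)*O = -45 + 0*17 = -45 + 0 = -45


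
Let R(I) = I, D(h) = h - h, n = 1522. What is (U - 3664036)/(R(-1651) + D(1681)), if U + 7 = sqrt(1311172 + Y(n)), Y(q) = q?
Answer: 3664043/1651 - sqrt(1312694)/1651 ≈ 2218.6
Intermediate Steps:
U = -7 + sqrt(1312694) (U = -7 + sqrt(1311172 + 1522) = -7 + sqrt(1312694) ≈ 1138.7)
D(h) = 0
(U - 3664036)/(R(-1651) + D(1681)) = ((-7 + sqrt(1312694)) - 3664036)/(-1651 + 0) = (-3664043 + sqrt(1312694))/(-1651) = (-3664043 + sqrt(1312694))*(-1/1651) = 3664043/1651 - sqrt(1312694)/1651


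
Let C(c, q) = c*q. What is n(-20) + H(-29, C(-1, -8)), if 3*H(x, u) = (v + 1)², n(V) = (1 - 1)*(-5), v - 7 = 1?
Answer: 27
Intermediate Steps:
v = 8 (v = 7 + 1 = 8)
n(V) = 0 (n(V) = 0*(-5) = 0)
H(x, u) = 27 (H(x, u) = (8 + 1)²/3 = (⅓)*9² = (⅓)*81 = 27)
n(-20) + H(-29, C(-1, -8)) = 0 + 27 = 27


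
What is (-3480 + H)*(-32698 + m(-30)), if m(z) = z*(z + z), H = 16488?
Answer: -401921184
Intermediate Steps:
m(z) = 2*z² (m(z) = z*(2*z) = 2*z²)
(-3480 + H)*(-32698 + m(-30)) = (-3480 + 16488)*(-32698 + 2*(-30)²) = 13008*(-32698 + 2*900) = 13008*(-32698 + 1800) = 13008*(-30898) = -401921184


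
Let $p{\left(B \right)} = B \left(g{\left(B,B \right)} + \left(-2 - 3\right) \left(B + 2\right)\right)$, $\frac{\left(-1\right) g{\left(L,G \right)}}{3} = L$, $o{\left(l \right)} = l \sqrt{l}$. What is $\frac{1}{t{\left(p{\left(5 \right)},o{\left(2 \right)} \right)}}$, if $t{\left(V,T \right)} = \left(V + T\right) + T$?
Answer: $- \frac{125}{31234} - \frac{\sqrt{2}}{15617} \approx -0.0040926$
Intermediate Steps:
$o{\left(l \right)} = l^{\frac{3}{2}}$
$g{\left(L,G \right)} = - 3 L$
$p{\left(B \right)} = B \left(-10 - 8 B\right)$ ($p{\left(B \right)} = B \left(- 3 B + \left(-2 - 3\right) \left(B + 2\right)\right) = B \left(- 3 B - 5 \left(2 + B\right)\right) = B \left(- 3 B - \left(10 + 5 B\right)\right) = B \left(-10 - 8 B\right)$)
$t{\left(V,T \right)} = V + 2 T$ ($t{\left(V,T \right)} = \left(T + V\right) + T = V + 2 T$)
$\frac{1}{t{\left(p{\left(5 \right)},o{\left(2 \right)} \right)}} = \frac{1}{\left(-2\right) 5 \left(5 + 4 \cdot 5\right) + 2 \cdot 2^{\frac{3}{2}}} = \frac{1}{\left(-2\right) 5 \left(5 + 20\right) + 2 \cdot 2 \sqrt{2}} = \frac{1}{\left(-2\right) 5 \cdot 25 + 4 \sqrt{2}} = \frac{1}{-250 + 4 \sqrt{2}}$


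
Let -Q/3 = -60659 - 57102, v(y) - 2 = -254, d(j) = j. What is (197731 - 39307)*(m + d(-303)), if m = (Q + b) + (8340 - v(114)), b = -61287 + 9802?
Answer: 49125222888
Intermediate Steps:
v(y) = -252 (v(y) = 2 - 254 = -252)
Q = 353283 (Q = -3*(-60659 - 57102) = -3*(-117761) = 353283)
b = -51485
m = 310390 (m = (353283 - 51485) + (8340 - 1*(-252)) = 301798 + (8340 + 252) = 301798 + 8592 = 310390)
(197731 - 39307)*(m + d(-303)) = (197731 - 39307)*(310390 - 303) = 158424*310087 = 49125222888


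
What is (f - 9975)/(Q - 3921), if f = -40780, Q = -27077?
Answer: 50755/30998 ≈ 1.6374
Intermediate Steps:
(f - 9975)/(Q - 3921) = (-40780 - 9975)/(-27077 - 3921) = -50755/(-30998) = -50755*(-1/30998) = 50755/30998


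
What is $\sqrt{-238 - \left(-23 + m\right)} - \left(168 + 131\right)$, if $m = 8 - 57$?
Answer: $-299 + i \sqrt{166} \approx -299.0 + 12.884 i$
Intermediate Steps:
$m = -49$ ($m = 8 - 57 = -49$)
$\sqrt{-238 - \left(-23 + m\right)} - \left(168 + 131\right) = \sqrt{-238 + \left(23 - -49\right)} - \left(168 + 131\right) = \sqrt{-238 + \left(23 + 49\right)} - 299 = \sqrt{-238 + 72} - 299 = \sqrt{-166} - 299 = i \sqrt{166} - 299 = -299 + i \sqrt{166}$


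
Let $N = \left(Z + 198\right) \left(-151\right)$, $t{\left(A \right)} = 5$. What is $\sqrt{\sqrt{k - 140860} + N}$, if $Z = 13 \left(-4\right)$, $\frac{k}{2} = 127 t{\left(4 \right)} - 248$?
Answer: $\sqrt{-22046 + i \sqrt{140086}} \approx 1.26 + 148.48 i$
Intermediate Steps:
$k = 774$ ($k = 2 \left(127 \cdot 5 - 248\right) = 2 \left(635 - 248\right) = 2 \cdot 387 = 774$)
$Z = -52$
$N = -22046$ ($N = \left(-52 + 198\right) \left(-151\right) = 146 \left(-151\right) = -22046$)
$\sqrt{\sqrt{k - 140860} + N} = \sqrt{\sqrt{774 - 140860} - 22046} = \sqrt{\sqrt{-140086} - 22046} = \sqrt{i \sqrt{140086} - 22046} = \sqrt{-22046 + i \sqrt{140086}}$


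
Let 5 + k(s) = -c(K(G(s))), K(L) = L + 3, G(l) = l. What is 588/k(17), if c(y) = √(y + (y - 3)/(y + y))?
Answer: -39200/61 + 392*√8170/61 ≈ -61.769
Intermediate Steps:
K(L) = 3 + L
c(y) = √(y + (-3 + y)/(2*y)) (c(y) = √(y + (-3 + y)/((2*y))) = √(y + (-3 + y)*(1/(2*y))) = √(y + (-3 + y)/(2*y)))
k(s) = -5 - √(14 - 6/(3 + s) + 4*s)/2 (k(s) = -5 - √(2 - 6/(3 + s) + 4*(3 + s))/2 = -5 - √(2 - 6/(3 + s) + (12 + 4*s))/2 = -5 - √(14 - 6/(3 + s) + 4*s)/2)
588/k(17) = 588/(-5 - √(14 - 6/(3 + 17) + 4*17)/2) = 588/(-5 - √(14 - 6/20 + 68)/2) = 588/(-5 - √(14 - 6*1/20 + 68)/2) = 588/(-5 - √(14 - 3/10 + 68)/2) = 588/(-5 - √8170/20)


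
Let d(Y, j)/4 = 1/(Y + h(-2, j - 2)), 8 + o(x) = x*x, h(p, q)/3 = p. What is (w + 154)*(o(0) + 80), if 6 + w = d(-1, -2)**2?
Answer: 523296/49 ≈ 10680.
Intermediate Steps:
h(p, q) = 3*p
o(x) = -8 + x**2 (o(x) = -8 + x*x = -8 + x**2)
d(Y, j) = 4/(-6 + Y) (d(Y, j) = 4/(Y + 3*(-2)) = 4/(Y - 6) = 4/(-6 + Y))
w = -278/49 (w = -6 + (4/(-6 - 1))**2 = -6 + (4/(-7))**2 = -6 + (4*(-1/7))**2 = -6 + (-4/7)**2 = -6 + 16/49 = -278/49 ≈ -5.6735)
(w + 154)*(o(0) + 80) = (-278/49 + 154)*((-8 + 0**2) + 80) = 7268*((-8 + 0) + 80)/49 = 7268*(-8 + 80)/49 = (7268/49)*72 = 523296/49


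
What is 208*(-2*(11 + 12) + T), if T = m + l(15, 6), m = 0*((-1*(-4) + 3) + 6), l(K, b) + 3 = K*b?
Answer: 8528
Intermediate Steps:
l(K, b) = -3 + K*b
m = 0 (m = 0*((4 + 3) + 6) = 0*(7 + 6) = 0*13 = 0)
T = 87 (T = 0 + (-3 + 15*6) = 0 + (-3 + 90) = 0 + 87 = 87)
208*(-2*(11 + 12) + T) = 208*(-2*(11 + 12) + 87) = 208*(-2*23 + 87) = 208*(-46 + 87) = 208*41 = 8528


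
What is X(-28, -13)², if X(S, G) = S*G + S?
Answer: 112896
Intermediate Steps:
X(S, G) = S + G*S (X(S, G) = G*S + S = S + G*S)
X(-28, -13)² = (-28*(1 - 13))² = (-28*(-12))² = 336² = 112896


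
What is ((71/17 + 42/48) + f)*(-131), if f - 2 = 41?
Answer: -856085/136 ≈ -6294.7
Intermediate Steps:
f = 43 (f = 2 + 41 = 43)
((71/17 + 42/48) + f)*(-131) = ((71/17 + 42/48) + 43)*(-131) = ((71*(1/17) + 42*(1/48)) + 43)*(-131) = ((71/17 + 7/8) + 43)*(-131) = (687/136 + 43)*(-131) = (6535/136)*(-131) = -856085/136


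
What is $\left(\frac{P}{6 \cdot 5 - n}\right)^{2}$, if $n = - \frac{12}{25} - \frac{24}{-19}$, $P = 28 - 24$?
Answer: $\frac{902500}{48149721} \approx 0.018744$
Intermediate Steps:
$P = 4$ ($P = 28 - 24 = 4$)
$n = \frac{372}{475}$ ($n = \left(-12\right) \frac{1}{25} - - \frac{24}{19} = - \frac{12}{25} + \frac{24}{19} = \frac{372}{475} \approx 0.78316$)
$\left(\frac{P}{6 \cdot 5 - n}\right)^{2} = \left(\frac{4}{6 \cdot 5 - \frac{372}{475}}\right)^{2} = \left(\frac{4}{30 - \frac{372}{475}}\right)^{2} = \left(\frac{4}{\frac{13878}{475}}\right)^{2} = \left(4 \cdot \frac{475}{13878}\right)^{2} = \left(\frac{950}{6939}\right)^{2} = \frac{902500}{48149721}$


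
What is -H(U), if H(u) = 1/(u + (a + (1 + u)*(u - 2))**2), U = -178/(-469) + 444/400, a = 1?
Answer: -4838284152100000000/7561652834044093961 ≈ -0.63984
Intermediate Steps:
U = 69859/46900 (U = -178*(-1/469) + 444*(1/400) = 178/469 + 111/100 = 69859/46900 ≈ 1.4895)
H(u) = 1/(u + (1 + (1 + u)*(-2 + u))**2) (H(u) = 1/(u + (1 + (1 + u)*(u - 2))**2) = 1/(u + (1 + (1 + u)*(-2 + u))**2))
-H(U) = -1/(69859/46900 + (-1 + (69859/46900)**2 - 1*69859/46900)**2) = -1/(69859/46900 + (-1 + 4880279881/2199610000 - 69859/46900)**2) = -1/(69859/46900 + (-595717219/2199610000)**2) = -1/(69859/46900 + 354879005013093961/4838284152100000000) = -1/7561652834044093961/4838284152100000000 = -1*4838284152100000000/7561652834044093961 = -4838284152100000000/7561652834044093961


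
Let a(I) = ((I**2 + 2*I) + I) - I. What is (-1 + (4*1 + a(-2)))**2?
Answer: 9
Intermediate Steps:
a(I) = I**2 + 2*I (a(I) = (I**2 + 3*I) - I = I**2 + 2*I)
(-1 + (4*1 + a(-2)))**2 = (-1 + (4*1 - 2*(2 - 2)))**2 = (-1 + (4 - 2*0))**2 = (-1 + (4 + 0))**2 = (-1 + 4)**2 = 3**2 = 9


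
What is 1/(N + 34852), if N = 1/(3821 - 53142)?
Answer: 49321/1718935491 ≈ 2.8693e-5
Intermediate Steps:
N = -1/49321 (N = 1/(-49321) = -1/49321 ≈ -2.0275e-5)
1/(N + 34852) = 1/(-1/49321 + 34852) = 1/(1718935491/49321) = 49321/1718935491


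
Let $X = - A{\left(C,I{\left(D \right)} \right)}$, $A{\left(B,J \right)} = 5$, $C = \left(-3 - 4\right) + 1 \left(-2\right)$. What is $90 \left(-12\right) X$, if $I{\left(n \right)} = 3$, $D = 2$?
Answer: $5400$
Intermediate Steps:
$C = -9$ ($C = \left(-3 - 4\right) - 2 = -7 - 2 = -9$)
$X = -5$ ($X = \left(-1\right) 5 = -5$)
$90 \left(-12\right) X = 90 \left(-12\right) \left(-5\right) = \left(-1080\right) \left(-5\right) = 5400$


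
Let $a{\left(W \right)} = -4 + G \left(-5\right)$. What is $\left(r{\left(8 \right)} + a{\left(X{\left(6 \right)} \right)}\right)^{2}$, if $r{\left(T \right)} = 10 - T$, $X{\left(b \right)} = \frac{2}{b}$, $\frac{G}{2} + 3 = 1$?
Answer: $324$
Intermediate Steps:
$G = -4$ ($G = -6 + 2 \cdot 1 = -6 + 2 = -4$)
$a{\left(W \right)} = 16$ ($a{\left(W \right)} = -4 - -20 = -4 + 20 = 16$)
$\left(r{\left(8 \right)} + a{\left(X{\left(6 \right)} \right)}\right)^{2} = \left(\left(10 - 8\right) + 16\right)^{2} = \left(2 + 16\right)^{2} = 18^{2} = 324$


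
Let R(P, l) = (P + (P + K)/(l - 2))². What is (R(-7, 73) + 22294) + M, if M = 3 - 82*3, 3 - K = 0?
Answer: 111410092/5041 ≈ 22101.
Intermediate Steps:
K = 3 (K = 3 - 1*0 = 3 + 0 = 3)
R(P, l) = (P + (3 + P)/(-2 + l))² (R(P, l) = (P + (P + 3)/(l - 2))² = (P + (3 + P)/(-2 + l))²)
M = -243 (M = 3 - 246 = -243)
(R(-7, 73) + 22294) + M = ((3 - 1*(-7) - 7*73)²/(-2 + 73)² + 22294) - 243 = ((3 + 7 - 511)²/71² + 22294) - 243 = ((1/5041)*(-501)² + 22294) - 243 = ((1/5041)*251001 + 22294) - 243 = (251001/5041 + 22294) - 243 = 112635055/5041 - 243 = 111410092/5041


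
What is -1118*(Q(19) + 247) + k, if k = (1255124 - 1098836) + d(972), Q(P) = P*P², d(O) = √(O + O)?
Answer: -7788220 + 18*√6 ≈ -7.7882e+6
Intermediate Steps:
d(O) = √2*√O (d(O) = √(2*O) = √2*√O)
Q(P) = P³
k = 156288 + 18*√6 (k = (1255124 - 1098836) + √2*√972 = 156288 + √2*(18*√3) = 156288 + 18*√6 ≈ 1.5633e+5)
-1118*(Q(19) + 247) + k = -1118*(19³ + 247) + (156288 + 18*√6) = -1118*(6859 + 247) + (156288 + 18*√6) = -1118*7106 + (156288 + 18*√6) = -7944508 + (156288 + 18*√6) = -7788220 + 18*√6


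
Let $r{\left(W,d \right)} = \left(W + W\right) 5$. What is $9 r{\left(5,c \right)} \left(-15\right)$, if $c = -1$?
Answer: $-6750$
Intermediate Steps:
$r{\left(W,d \right)} = 10 W$ ($r{\left(W,d \right)} = 2 W 5 = 10 W$)
$9 r{\left(5,c \right)} \left(-15\right) = 9 \cdot 10 \cdot 5 \left(-15\right) = 9 \cdot 50 \left(-15\right) = 450 \left(-15\right) = -6750$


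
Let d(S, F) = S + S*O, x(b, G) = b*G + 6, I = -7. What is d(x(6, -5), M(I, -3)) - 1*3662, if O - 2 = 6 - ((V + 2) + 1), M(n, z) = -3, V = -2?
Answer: -3854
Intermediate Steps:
O = 7 (O = 2 + (6 - ((-2 + 2) + 1)) = 2 + (6 - (0 + 1)) = 2 + (6 - 1*1) = 2 + (6 - 1) = 2 + 5 = 7)
x(b, G) = 6 + G*b (x(b, G) = G*b + 6 = 6 + G*b)
d(S, F) = 8*S (d(S, F) = S + S*7 = S + 7*S = 8*S)
d(x(6, -5), M(I, -3)) - 1*3662 = 8*(6 - 5*6) - 1*3662 = 8*(6 - 30) - 3662 = 8*(-24) - 3662 = -192 - 3662 = -3854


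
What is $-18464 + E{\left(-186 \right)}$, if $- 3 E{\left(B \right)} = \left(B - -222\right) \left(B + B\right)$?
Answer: $-14000$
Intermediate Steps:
$E{\left(B \right)} = - \frac{2 B \left(222 + B\right)}{3}$ ($E{\left(B \right)} = - \frac{\left(B - -222\right) \left(B + B\right)}{3} = - \frac{\left(B + 222\right) 2 B}{3} = - \frac{\left(222 + B\right) 2 B}{3} = - \frac{2 B \left(222 + B\right)}{3}$)
$-18464 + E{\left(-186 \right)} = -18464 - - 124 \left(222 - 186\right) = -18464 - \left(-124\right) 36 = -18464 + 4464 = -14000$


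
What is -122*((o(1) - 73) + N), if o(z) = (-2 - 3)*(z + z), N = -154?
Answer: 28914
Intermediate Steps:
o(z) = -10*z
-122*((o(1) - 73) + N) = -122*((-10*1 - 73) - 154) = -122*((-10 - 73) - 154) = -122*(-83 - 154) = -122*(-237) = 28914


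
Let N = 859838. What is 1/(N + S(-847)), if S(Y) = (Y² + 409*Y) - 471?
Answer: 1/1230353 ≈ 8.1277e-7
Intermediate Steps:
S(Y) = -471 + Y² + 409*Y
1/(N + S(-847)) = 1/(859838 + (-471 + (-847)² + 409*(-847))) = 1/(859838 + (-471 + 717409 - 346423)) = 1/(859838 + 370515) = 1/1230353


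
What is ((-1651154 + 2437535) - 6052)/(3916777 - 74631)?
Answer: 70939/349286 ≈ 0.20310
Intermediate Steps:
((-1651154 + 2437535) - 6052)/(3916777 - 74631) = (786381 - 6052)/3842146 = 780329*(1/3842146) = 70939/349286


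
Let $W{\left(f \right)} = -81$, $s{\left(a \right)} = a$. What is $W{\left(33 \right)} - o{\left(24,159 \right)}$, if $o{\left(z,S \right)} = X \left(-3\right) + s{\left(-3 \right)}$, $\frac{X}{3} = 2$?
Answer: $-60$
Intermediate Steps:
$X = 6$ ($X = 3 \cdot 2 = 6$)
$o{\left(z,S \right)} = -21$ ($o{\left(z,S \right)} = 6 \left(-3\right) - 3 = -18 - 3 = -21$)
$W{\left(33 \right)} - o{\left(24,159 \right)} = -81 - -21 = -81 + 21 = -60$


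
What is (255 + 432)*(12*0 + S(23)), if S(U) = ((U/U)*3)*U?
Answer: 47403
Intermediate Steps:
S(U) = 3*U (S(U) = (1*3)*U = 3*U)
(255 + 432)*(12*0 + S(23)) = (255 + 432)*(12*0 + 3*23) = 687*(0 + 69) = 687*69 = 47403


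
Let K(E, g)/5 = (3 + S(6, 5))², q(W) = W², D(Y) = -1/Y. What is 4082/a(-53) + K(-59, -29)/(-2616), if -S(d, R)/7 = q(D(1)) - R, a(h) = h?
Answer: -10933177/138648 ≈ -78.856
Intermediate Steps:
S(d, R) = -7 + 7*R (S(d, R) = -7*((-1/1)² - R) = -7*((-1*1)² - R) = -7*((-1)² - R) = -7*(1 - R) = -7 + 7*R)
K(E, g) = 4805 (K(E, g) = 5*(3 + (-7 + 7*5))² = 5*(3 + (-7 + 35))² = 5*(3 + 28)² = 5*31² = 5*961 = 4805)
4082/a(-53) + K(-59, -29)/(-2616) = 4082/(-53) + 4805/(-2616) = 4082*(-1/53) + 4805*(-1/2616) = -4082/53 - 4805/2616 = -10933177/138648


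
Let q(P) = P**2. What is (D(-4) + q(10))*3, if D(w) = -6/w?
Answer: 609/2 ≈ 304.50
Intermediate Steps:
(D(-4) + q(10))*3 = (-6/(-4) + 10**2)*3 = (-6*(-1/4) + 100)*3 = (3/2 + 100)*3 = (203/2)*3 = 609/2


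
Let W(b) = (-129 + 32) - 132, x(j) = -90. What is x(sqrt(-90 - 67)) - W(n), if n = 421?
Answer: 139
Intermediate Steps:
W(b) = -229 (W(b) = -97 - 132 = -229)
x(sqrt(-90 - 67)) - W(n) = -90 - 1*(-229) = -90 + 229 = 139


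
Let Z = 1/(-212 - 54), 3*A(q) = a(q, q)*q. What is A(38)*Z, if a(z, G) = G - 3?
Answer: -5/3 ≈ -1.6667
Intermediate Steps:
a(z, G) = -3 + G
A(q) = q*(-3 + q)/3 (A(q) = ((-3 + q)*q)/3 = (q*(-3 + q))/3 = q*(-3 + q)/3)
Z = -1/266 (Z = 1/(-266) = -1/266 ≈ -0.0037594)
A(38)*Z = ((1/3)*38*(-3 + 38))*(-1/266) = ((1/3)*38*35)*(-1/266) = (1330/3)*(-1/266) = -5/3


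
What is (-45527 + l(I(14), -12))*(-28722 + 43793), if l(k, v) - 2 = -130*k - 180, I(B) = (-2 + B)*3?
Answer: -759352335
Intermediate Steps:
I(B) = -6 + 3*B
l(k, v) = -178 - 130*k (l(k, v) = 2 + (-130*k - 180) = 2 + (-180 - 130*k) = -178 - 130*k)
(-45527 + l(I(14), -12))*(-28722 + 43793) = (-45527 + (-178 - 130*(-6 + 3*14)))*(-28722 + 43793) = (-45527 + (-178 - 130*(-6 + 42)))*15071 = (-45527 + (-178 - 130*36))*15071 = (-45527 + (-178 - 4680))*15071 = (-45527 - 4858)*15071 = -50385*15071 = -759352335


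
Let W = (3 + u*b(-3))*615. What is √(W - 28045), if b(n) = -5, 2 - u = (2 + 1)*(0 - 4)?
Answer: 5*I*√2770 ≈ 263.15*I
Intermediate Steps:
u = 14 (u = 2 - (2 + 1)*(0 - 4) = 2 - 3*(-4) = 2 - 1*(-12) = 2 + 12 = 14)
W = -41205 (W = (3 + 14*(-5))*615 = (3 - 70)*615 = -67*615 = -41205)
√(W - 28045) = √(-41205 - 28045) = √(-69250) = 5*I*√2770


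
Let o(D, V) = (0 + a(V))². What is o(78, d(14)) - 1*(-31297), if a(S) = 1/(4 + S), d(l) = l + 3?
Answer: 13801978/441 ≈ 31297.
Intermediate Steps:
d(l) = 3 + l
o(D, V) = (4 + V)⁻² (o(D, V) = (0 + 1/(4 + V))² = (1/(4 + V))² = (4 + V)⁻²)
o(78, d(14)) - 1*(-31297) = (4 + (3 + 14))⁻² - 1*(-31297) = (4 + 17)⁻² + 31297 = 21⁻² + 31297 = 1/441 + 31297 = 13801978/441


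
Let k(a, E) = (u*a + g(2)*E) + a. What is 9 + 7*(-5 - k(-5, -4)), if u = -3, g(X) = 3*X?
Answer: 72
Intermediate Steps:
k(a, E) = -2*a + 6*E (k(a, E) = (-3*a + (3*2)*E) + a = (-3*a + 6*E) + a = -2*a + 6*E)
9 + 7*(-5 - k(-5, -4)) = 9 + 7*(-5 - (-2*(-5) + 6*(-4))) = 9 + 7*(-5 - (10 - 24)) = 9 + 7*(-5 - 1*(-14)) = 9 + 7*(-5 + 14) = 9 + 7*9 = 9 + 63 = 72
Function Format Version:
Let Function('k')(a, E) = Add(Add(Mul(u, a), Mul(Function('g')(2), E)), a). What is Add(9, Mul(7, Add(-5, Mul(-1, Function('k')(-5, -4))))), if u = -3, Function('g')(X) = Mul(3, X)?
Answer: 72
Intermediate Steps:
Function('k')(a, E) = Add(Mul(-2, a), Mul(6, E)) (Function('k')(a, E) = Add(Add(Mul(-3, a), Mul(Mul(3, 2), E)), a) = Add(Add(Mul(-3, a), Mul(6, E)), a) = Add(Mul(-2, a), Mul(6, E)))
Add(9, Mul(7, Add(-5, Mul(-1, Function('k')(-5, -4))))) = Add(9, Mul(7, Add(-5, Mul(-1, Add(Mul(-2, -5), Mul(6, -4)))))) = Add(9, Mul(7, Add(-5, Mul(-1, Add(10, -24))))) = Add(9, Mul(7, Add(-5, Mul(-1, -14)))) = Add(9, Mul(7, Add(-5, 14))) = Add(9, Mul(7, 9)) = Add(9, 63) = 72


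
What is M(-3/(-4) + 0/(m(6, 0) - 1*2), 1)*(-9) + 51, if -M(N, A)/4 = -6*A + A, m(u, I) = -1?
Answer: -129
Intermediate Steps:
M(N, A) = 20*A (M(N, A) = -4*(-6*A + A) = -(-20)*A = 20*A)
M(-3/(-4) + 0/(m(6, 0) - 1*2), 1)*(-9) + 51 = (20*1)*(-9) + 51 = 20*(-9) + 51 = -180 + 51 = -129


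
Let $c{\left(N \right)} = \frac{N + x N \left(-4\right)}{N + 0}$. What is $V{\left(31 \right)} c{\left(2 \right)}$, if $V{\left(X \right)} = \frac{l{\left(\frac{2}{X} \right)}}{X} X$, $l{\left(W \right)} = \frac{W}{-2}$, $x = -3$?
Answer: $- \frac{13}{31} \approx -0.41935$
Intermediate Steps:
$l{\left(W \right)} = - \frac{W}{2}$ ($l{\left(W \right)} = W \left(- \frac{1}{2}\right) = - \frac{W}{2}$)
$c{\left(N \right)} = 13$ ($c{\left(N \right)} = \frac{N + - 3 N \left(-4\right)}{N + 0} = \frac{N + 12 N}{N} = \frac{13 N}{N} = 13$)
$V{\left(X \right)} = - \frac{1}{X}$ ($V{\left(X \right)} = \frac{\left(- \frac{1}{2}\right) \frac{2}{X}}{X} X = \frac{\left(-1\right) \frac{1}{X}}{X} X = - \frac{1}{X^{2}} X = - \frac{1}{X}$)
$V{\left(31 \right)} c{\left(2 \right)} = - \frac{1}{31} \cdot 13 = \left(-1\right) \frac{1}{31} \cdot 13 = \left(- \frac{1}{31}\right) 13 = - \frac{13}{31}$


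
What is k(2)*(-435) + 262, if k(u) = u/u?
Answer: -173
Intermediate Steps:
k(u) = 1
k(2)*(-435) + 262 = 1*(-435) + 262 = -435 + 262 = -173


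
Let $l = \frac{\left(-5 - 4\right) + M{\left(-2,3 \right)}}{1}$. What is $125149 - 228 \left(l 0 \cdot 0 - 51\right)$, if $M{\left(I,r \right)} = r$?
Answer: $136777$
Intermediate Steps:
$l = -6$ ($l = \frac{\left(-5 - 4\right) + 3}{1} = \left(-9 + 3\right) 1 = \left(-6\right) 1 = -6$)
$125149 - 228 \left(l 0 \cdot 0 - 51\right) = 125149 - 228 \left(\left(-6\right) 0 \cdot 0 - 51\right) = 125149 - 228 \left(0 \cdot 0 - 51\right) = 125149 - 228 \left(0 - 51\right) = 125149 - -11628 = 125149 + 11628 = 136777$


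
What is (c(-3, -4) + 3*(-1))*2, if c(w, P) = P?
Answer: -14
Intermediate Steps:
(c(-3, -4) + 3*(-1))*2 = (-4 + 3*(-1))*2 = (-4 - 3)*2 = -7*2 = -14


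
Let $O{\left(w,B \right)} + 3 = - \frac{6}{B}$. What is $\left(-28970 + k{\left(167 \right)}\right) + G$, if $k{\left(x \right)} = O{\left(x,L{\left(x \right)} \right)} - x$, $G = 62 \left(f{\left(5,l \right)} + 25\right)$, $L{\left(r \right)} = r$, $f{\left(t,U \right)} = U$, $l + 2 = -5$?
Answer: $- \frac{4680014}{167} \approx -28024.0$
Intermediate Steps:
$l = -7$ ($l = -2 - 5 = -7$)
$G = 1116$ ($G = 62 \left(-7 + 25\right) = 62 \cdot 18 = 1116$)
$O{\left(w,B \right)} = -3 - \frac{6}{B}$
$k{\left(x \right)} = -3 - x - \frac{6}{x}$ ($k{\left(x \right)} = \left(-3 - \frac{6}{x}\right) - x = -3 - x - \frac{6}{x}$)
$\left(-28970 + k{\left(167 \right)}\right) + G = \left(-28970 - \left(170 + \frac{6}{167}\right)\right) + 1116 = \left(-28970 - \frac{28396}{167}\right) + 1116 = - \frac{4866386}{167} + 1116 = - \frac{4680014}{167}$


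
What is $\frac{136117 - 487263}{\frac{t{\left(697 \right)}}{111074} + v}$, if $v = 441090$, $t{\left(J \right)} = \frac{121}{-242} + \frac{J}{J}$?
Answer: $- \frac{78006381608}{97987261321} \approx -0.79609$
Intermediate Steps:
$t{\left(J \right)} = \frac{1}{2}$ ($t{\left(J \right)} = 121 \left(- \frac{1}{242}\right) + 1 = - \frac{1}{2} + 1 = \frac{1}{2}$)
$\frac{136117 - 487263}{\frac{t{\left(697 \right)}}{111074} + v} = \frac{136117 - 487263}{\frac{1}{2 \cdot 111074} + 441090} = - \frac{351146}{\frac{1}{2} \cdot \frac{1}{111074} + 441090} = - \frac{351146}{\frac{1}{222148} + 441090} = - \frac{351146}{\frac{97987261321}{222148}} = \left(-351146\right) \frac{222148}{97987261321} = - \frac{78006381608}{97987261321}$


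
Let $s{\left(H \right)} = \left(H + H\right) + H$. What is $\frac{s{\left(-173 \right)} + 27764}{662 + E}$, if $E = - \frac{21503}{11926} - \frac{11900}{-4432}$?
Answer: $\frac{180007823980}{4379663911} \approx 41.101$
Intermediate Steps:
$E = \frac{5827263}{6607004}$ ($E = \left(-21503\right) \frac{1}{11926} - - \frac{2975}{1108} = - \frac{21503}{11926} + \frac{2975}{1108} = \frac{5827263}{6607004} \approx 0.88198$)
$s{\left(H \right)} = 3 H$ ($s{\left(H \right)} = 2 H + H = 3 H$)
$\frac{s{\left(-173 \right)} + 27764}{662 + E} = \frac{3 \left(-173\right) + 27764}{662 + \frac{5827263}{6607004}} = \frac{-519 + 27764}{\frac{4379663911}{6607004}} = 27245 \cdot \frac{6607004}{4379663911} = \frac{180007823980}{4379663911}$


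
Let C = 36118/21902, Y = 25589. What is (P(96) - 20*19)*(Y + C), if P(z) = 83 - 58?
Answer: -99486335290/10951 ≈ -9.0847e+6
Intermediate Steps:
C = 18059/10951 (C = 36118*(1/21902) = 18059/10951 ≈ 1.6491)
P(z) = 25
(P(96) - 20*19)*(Y + C) = (25 - 20*19)*(25589 + 18059/10951) = (25 - 380)*(280243198/10951) = -355*280243198/10951 = -99486335290/10951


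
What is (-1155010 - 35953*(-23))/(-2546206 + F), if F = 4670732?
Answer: -328091/2124526 ≈ -0.15443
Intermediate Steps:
(-1155010 - 35953*(-23))/(-2546206 + F) = (-1155010 - 35953*(-23))/(-2546206 + 4670732) = (-1155010 + 826919)/2124526 = -328091*1/2124526 = -328091/2124526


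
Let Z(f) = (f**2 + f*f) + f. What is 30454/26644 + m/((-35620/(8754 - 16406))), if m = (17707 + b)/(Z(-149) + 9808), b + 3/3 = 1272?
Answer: 7814132936843/6413386717010 ≈ 1.2184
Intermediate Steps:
Z(f) = f + 2*f**2 (Z(f) = (f**2 + f**2) + f = 2*f**2 + f = f + 2*f**2)
b = 1271 (b = -1 + 1272 = 1271)
m = 18978/54061 (m = (17707 + 1271)/(-149*(1 + 2*(-149)) + 9808) = 18978/(-149*(1 - 298) + 9808) = 18978/(-149*(-297) + 9808) = 18978/(44253 + 9808) = 18978/54061 ≈ 0.35105)
30454/26644 + m/((-35620/(8754 - 16406))) = 30454/26644 + 18978/(54061*((-35620/(8754 - 16406)))) = 30454*(1/26644) + 18978/(54061*((-35620/(-7652)))) = 15227/13322 + 18978/(54061*((-35620*(-1/7652)))) = 15227/13322 + 18978/(54061*(8905/1913)) = 15227/13322 + (18978/54061)*(1913/8905) = 15227/13322 + 36304914/481413205 = 7814132936843/6413386717010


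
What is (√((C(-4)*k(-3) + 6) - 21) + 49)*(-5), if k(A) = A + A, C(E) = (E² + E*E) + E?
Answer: -245 - 5*I*√183 ≈ -245.0 - 67.639*I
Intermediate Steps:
C(E) = E + 2*E² (C(E) = (E² + E²) + E = 2*E² + E = E + 2*E²)
k(A) = 2*A
(√((C(-4)*k(-3) + 6) - 21) + 49)*(-5) = (√(((-4*(1 + 2*(-4)))*(2*(-3)) + 6) - 21) + 49)*(-5) = (√((-4*(1 - 8)*(-6) + 6) - 21) + 49)*(-5) = (√((-4*(-7)*(-6) + 6) - 21) + 49)*(-5) = (√((28*(-6) + 6) - 21) + 49)*(-5) = (√((-168 + 6) - 21) + 49)*(-5) = (√(-162 - 21) + 49)*(-5) = (√(-183) + 49)*(-5) = (I*√183 + 49)*(-5) = (49 + I*√183)*(-5) = -245 - 5*I*√183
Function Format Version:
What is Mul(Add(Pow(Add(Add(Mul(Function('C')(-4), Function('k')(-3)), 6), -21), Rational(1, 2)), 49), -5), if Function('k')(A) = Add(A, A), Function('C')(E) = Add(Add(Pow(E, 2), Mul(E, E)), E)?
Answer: Add(-245, Mul(-5, I, Pow(183, Rational(1, 2)))) ≈ Add(-245.00, Mul(-67.639, I))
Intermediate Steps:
Function('C')(E) = Add(E, Mul(2, Pow(E, 2))) (Function('C')(E) = Add(Add(Pow(E, 2), Pow(E, 2)), E) = Add(Mul(2, Pow(E, 2)), E) = Add(E, Mul(2, Pow(E, 2))))
Function('k')(A) = Mul(2, A)
Mul(Add(Pow(Add(Add(Mul(Function('C')(-4), Function('k')(-3)), 6), -21), Rational(1, 2)), 49), -5) = Mul(Add(Pow(Add(Add(Mul(Mul(-4, Add(1, Mul(2, -4))), Mul(2, -3)), 6), -21), Rational(1, 2)), 49), -5) = Mul(Add(Pow(Add(Add(Mul(Mul(-4, Add(1, -8)), -6), 6), -21), Rational(1, 2)), 49), -5) = Mul(Add(Pow(Add(Add(Mul(Mul(-4, -7), -6), 6), -21), Rational(1, 2)), 49), -5) = Mul(Add(Pow(Add(Add(Mul(28, -6), 6), -21), Rational(1, 2)), 49), -5) = Mul(Add(Pow(Add(Add(-168, 6), -21), Rational(1, 2)), 49), -5) = Mul(Add(Pow(Add(-162, -21), Rational(1, 2)), 49), -5) = Mul(Add(Pow(-183, Rational(1, 2)), 49), -5) = Mul(Add(Mul(I, Pow(183, Rational(1, 2))), 49), -5) = Mul(Add(49, Mul(I, Pow(183, Rational(1, 2)))), -5) = Add(-245, Mul(-5, I, Pow(183, Rational(1, 2))))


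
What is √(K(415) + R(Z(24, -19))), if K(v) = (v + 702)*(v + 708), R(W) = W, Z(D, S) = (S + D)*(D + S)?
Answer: 4*√78401 ≈ 1120.0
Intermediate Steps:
Z(D, S) = (D + S)² (Z(D, S) = (D + S)*(D + S) = (D + S)²)
K(v) = (702 + v)*(708 + v)
√(K(415) + R(Z(24, -19))) = √((497016 + 415² + 1410*415) + (24 - 19)²) = √((497016 + 172225 + 585150) + 5²) = √(1254391 + 25) = √1254416 = 4*√78401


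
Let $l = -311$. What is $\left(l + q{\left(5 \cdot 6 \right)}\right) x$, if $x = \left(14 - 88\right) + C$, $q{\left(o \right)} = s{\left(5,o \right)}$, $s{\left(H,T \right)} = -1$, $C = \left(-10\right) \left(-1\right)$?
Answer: $19968$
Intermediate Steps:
$C = 10$
$q{\left(o \right)} = -1$
$x = -64$ ($x = \left(14 - 88\right) + 10 = -74 + 10 = -64$)
$\left(l + q{\left(5 \cdot 6 \right)}\right) x = \left(-311 - 1\right) \left(-64\right) = \left(-312\right) \left(-64\right) = 19968$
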